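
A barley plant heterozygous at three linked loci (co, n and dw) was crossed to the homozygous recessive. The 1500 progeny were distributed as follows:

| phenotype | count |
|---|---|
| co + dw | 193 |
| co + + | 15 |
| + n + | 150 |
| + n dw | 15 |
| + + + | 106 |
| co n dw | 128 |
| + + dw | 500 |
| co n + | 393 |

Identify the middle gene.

n

The two most frequent reciprocal classes, co n + and + + dw, are the parental types, so the F1 was co n + / + + dw.
The two rarest classes, co + + and + n dw, are the double crossovers. Comparing them with the parentals, only the n allele has switched, so n is the middle locus and the order is co – n – dw.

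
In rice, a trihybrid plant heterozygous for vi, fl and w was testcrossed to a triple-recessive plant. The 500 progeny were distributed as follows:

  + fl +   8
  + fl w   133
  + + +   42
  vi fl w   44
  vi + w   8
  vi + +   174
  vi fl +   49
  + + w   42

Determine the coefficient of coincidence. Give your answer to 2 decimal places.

0.73

The two most frequent reciprocal classes, + fl w and vi + +, are the parental types, so the F1 was + fl w / vi + +.
The two rarest classes, + fl + and vi + w, are the double crossovers. Comparing them with the parentals, only the w allele has switched, so w is the middle locus and the order is fl – w – vi.
fl–w: (91 + 16)/500 = 0.2140; w–vi: (86 + 16)/500 = 0.2040.
Expected DCO frequency = 0.2140 × 0.2040 ≈ 0.04366; observed = 16/500 ≈ 0.03200.
Coefficient of coincidence = 0.03200/0.04366 ≈ 0.73.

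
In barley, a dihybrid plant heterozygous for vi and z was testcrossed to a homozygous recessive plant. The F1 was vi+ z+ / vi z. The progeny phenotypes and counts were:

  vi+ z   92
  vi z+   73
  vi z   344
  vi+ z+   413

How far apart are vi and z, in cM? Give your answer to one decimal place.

The recombinant classes are vi+ z and vi z+: 92 + 73 = 165.
Recombination frequency = 165/922 = 0.1790 ≈ 17.9%, i.e. 17.9 cM.

17.9 cM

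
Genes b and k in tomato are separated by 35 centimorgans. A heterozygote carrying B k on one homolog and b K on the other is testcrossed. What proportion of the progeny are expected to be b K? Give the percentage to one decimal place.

A map distance of 35 centimorgans corresponds to a recombination frequency of 0.350.
The F1 is B k / b K, so b K is a parental gamete class with expected frequency (1 − r)/2 = 0.650/2 = 0.3250.
That is 0.3250 = 32.5% of the progeny.

32.5%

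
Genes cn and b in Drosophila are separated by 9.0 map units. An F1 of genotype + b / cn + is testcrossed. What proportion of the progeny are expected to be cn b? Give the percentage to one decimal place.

A map distance of 9.0 map units corresponds to a recombination frequency of 0.090.
The F1 is + b / cn +, so cn b is a recombinant gamete class with expected frequency r/2 = 0.090/2 = 0.0450.
That is 0.0450 = 4.5% of the progeny.

4.5%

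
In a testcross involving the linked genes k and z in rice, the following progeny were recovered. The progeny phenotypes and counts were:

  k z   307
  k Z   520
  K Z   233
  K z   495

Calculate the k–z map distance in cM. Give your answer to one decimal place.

The two most frequent classes, K z (495) and k Z (520), are the parental types, so the F1 was K z / k Z.
The recombinant classes are K Z and k z: 233 + 307 = 540.
Recombination frequency = 540/1555 = 0.3473 ≈ 34.7%, i.e. 34.7 cM.

34.7 cM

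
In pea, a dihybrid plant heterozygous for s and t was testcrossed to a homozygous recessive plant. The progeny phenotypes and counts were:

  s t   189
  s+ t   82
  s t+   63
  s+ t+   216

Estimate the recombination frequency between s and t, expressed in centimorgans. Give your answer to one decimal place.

The two most frequent classes, s+ t+ (216) and s t (189), are the parental types, so the F1 was s+ t+ / s t.
The recombinant classes are s+ t and s t+: 82 + 63 = 145.
Recombination frequency = 145/550 = 0.2636 ≈ 26.4%, i.e. 26.4 centimorgans.

26.4 centimorgans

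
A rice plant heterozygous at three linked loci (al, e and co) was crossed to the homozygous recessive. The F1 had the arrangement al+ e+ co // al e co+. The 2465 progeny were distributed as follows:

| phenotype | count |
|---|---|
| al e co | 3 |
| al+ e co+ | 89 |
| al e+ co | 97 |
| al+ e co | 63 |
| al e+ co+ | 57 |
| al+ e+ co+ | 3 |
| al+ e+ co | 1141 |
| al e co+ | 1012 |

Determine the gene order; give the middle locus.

co

The two rarest classes, al+ e+ co+ and al e co, are the double crossovers. Comparing them with the parentals, only the co allele has switched, so co is the middle locus and the order is al – co – e.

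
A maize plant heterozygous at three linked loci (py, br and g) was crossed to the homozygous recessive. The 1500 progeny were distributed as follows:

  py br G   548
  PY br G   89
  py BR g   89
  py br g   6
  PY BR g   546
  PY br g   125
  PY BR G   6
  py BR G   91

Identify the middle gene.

The two most frequent reciprocal classes, PY BR g and py br G, are the parental types, so the F1 was PY BR g / py br G.
The two rarest classes, PY BR G and py br g, are the double crossovers. Comparing them with the parentals, only the g allele has switched, so g is the middle locus and the order is py – g – br.

g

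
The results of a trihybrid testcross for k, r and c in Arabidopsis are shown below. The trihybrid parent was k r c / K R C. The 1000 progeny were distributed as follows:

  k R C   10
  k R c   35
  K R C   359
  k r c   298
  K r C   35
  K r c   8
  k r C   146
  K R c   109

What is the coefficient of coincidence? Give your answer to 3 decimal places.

0.749

The two rarest classes, K r c and k R C, are the double crossovers. Comparing them with the parentals, only the k allele has switched, so k is the middle locus and the order is r – k – c.
r–k: (70 + 18)/1000 = 0.0880; k–c: (255 + 18)/1000 = 0.2730.
Expected DCO frequency = 0.0880 × 0.2730 ≈ 0.02402; observed = 18/1000 ≈ 0.01800.
Coefficient of coincidence = 0.01800/0.02402 ≈ 0.749.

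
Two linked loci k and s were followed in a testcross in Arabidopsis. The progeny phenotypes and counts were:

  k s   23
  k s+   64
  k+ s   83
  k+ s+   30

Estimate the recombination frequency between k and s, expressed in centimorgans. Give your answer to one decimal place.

26.5 centimorgans

The two most frequent classes, k+ s (83) and k s+ (64), are the parental types, so the F1 was k+ s / k s+.
The recombinant classes are k+ s+ and k s: 30 + 23 = 53.
Recombination frequency = 53/200 = 0.2650 ≈ 26.5%, i.e. 26.5 centimorgans.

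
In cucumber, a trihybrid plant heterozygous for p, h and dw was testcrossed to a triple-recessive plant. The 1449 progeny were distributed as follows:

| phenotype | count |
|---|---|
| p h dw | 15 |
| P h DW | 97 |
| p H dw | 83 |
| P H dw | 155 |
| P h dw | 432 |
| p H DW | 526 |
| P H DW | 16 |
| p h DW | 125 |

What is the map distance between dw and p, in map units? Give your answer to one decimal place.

The two most frequent reciprocal classes, p H DW and P h dw, are the parental types, so the F1 was p H DW / P h dw.
The two rarest classes, P H DW and p h dw, are the double crossovers. Comparing them with the parentals, only the p allele has switched, so p is the middle locus and the order is dw – p – h.
Crossovers in the dw–p interval produce the single-crossover classes p H dw and P h DW (83 + 97 = 180) plus the double crossovers (31).
RF(dw–p) = (180 + 31) / 1449 = 211/1449 = 0.1456 → 14.6 map units.

14.6 map units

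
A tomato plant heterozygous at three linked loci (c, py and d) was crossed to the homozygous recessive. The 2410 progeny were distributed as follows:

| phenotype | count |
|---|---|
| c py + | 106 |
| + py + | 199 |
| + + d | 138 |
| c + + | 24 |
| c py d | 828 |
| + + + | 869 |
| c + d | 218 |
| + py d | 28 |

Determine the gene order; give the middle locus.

c

The two most frequent reciprocal classes, c py d and + + +, are the parental types, so the F1 was c py d / + + +.
The two rarest classes, + py d and c + +, are the double crossovers. Comparing them with the parentals, only the c allele has switched, so c is the middle locus and the order is d – c – py.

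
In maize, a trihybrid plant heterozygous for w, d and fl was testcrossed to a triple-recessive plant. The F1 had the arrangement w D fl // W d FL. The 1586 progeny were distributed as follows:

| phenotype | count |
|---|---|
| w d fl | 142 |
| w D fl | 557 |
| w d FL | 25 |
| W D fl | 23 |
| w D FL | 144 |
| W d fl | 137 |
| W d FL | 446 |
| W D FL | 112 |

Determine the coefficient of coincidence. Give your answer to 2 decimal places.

0.77

The two rarest classes, W D fl and w d FL, are the double crossovers. Comparing them with the parentals, only the w allele has switched, so w is the middle locus and the order is fl – w – d.
fl–w: (281 + 48)/1586 = 0.2074; w–d: (254 + 48)/1586 = 0.1904.
Expected DCO frequency = 0.2074 × 0.1904 ≈ 0.03949; observed = 48/1586 ≈ 0.03026.
Coefficient of coincidence = 0.03026/0.03949 ≈ 0.77.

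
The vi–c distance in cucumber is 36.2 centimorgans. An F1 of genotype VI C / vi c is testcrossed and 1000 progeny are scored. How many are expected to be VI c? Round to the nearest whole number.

A map distance of 36.2 centimorgans corresponds to a recombination frequency of 0.362.
The F1 is VI C / vi c, so VI c is a recombinant gamete class with expected frequency r/2 = 0.362/2 = 0.1810.
Expected number = 0.1810 × 1000 = 181.00 ≈ 181.

181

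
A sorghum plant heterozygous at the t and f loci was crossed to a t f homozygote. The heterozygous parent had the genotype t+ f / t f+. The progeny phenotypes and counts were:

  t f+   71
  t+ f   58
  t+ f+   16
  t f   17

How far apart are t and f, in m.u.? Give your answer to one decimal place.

20.4 m.u.

The recombinant classes are t+ f+ and t f: 16 + 17 = 33.
Recombination frequency = 33/162 = 0.2037 ≈ 20.4%, i.e. 20.4 m.u.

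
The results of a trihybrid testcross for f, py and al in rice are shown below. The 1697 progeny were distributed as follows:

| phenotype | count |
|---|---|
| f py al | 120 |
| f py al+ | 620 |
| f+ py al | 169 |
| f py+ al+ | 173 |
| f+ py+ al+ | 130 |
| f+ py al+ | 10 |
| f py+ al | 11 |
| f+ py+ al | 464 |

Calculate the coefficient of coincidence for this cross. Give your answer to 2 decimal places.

0.36

The two most frequent reciprocal classes, f py al+ and f+ py+ al, are the parental types, so the F1 was f py al+ / f+ py+ al.
The two rarest classes, f+ py al+ and f py+ al, are the double crossovers. Comparing them with the parentals, only the f allele has switched, so f is the middle locus and the order is py – f – al.
py–f: (342 + 21)/1697 = 0.2139; f–al: (250 + 21)/1697 = 0.1597.
Expected DCO frequency = 0.2139 × 0.1597 ≈ 0.03416; observed = 21/1697 ≈ 0.01237.
Coefficient of coincidence = 0.01237/0.03416 ≈ 0.36.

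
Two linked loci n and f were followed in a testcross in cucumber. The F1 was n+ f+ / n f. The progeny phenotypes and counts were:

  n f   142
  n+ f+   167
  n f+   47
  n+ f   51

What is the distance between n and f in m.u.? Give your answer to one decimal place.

24.1 m.u.

The recombinant classes are n+ f and n f+: 51 + 47 = 98.
Recombination frequency = 98/407 = 0.2408 ≈ 24.1%, i.e. 24.1 m.u.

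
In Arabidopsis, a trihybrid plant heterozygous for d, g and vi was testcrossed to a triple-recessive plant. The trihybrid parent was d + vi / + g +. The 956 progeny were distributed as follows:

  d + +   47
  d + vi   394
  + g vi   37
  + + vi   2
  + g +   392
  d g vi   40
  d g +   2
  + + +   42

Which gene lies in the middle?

The two rarest classes, + + vi and d g +, are the double crossovers. Comparing them with the parentals, only the d allele has switched, so d is the middle locus and the order is vi – d – g.

d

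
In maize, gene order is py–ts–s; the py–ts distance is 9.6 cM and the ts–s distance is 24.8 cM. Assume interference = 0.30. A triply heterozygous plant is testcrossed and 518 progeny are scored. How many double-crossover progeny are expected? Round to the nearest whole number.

Map distances give recombination frequencies of 0.096 and 0.248 for the two intervals.
With interference 0.30 (so coincidence = 0.70), expected double-crossover frequency = 0.096 × 0.248 × 0.70 = 0.01667.
Expected number = 0.01667 × 518 = 8.63 ≈ 9.

9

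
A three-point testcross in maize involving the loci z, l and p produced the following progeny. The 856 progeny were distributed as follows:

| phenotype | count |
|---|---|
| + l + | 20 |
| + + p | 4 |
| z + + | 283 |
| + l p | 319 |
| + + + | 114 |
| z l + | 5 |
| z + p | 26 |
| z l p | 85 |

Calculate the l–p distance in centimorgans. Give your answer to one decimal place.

The two most frequent reciprocal classes, z + + and + l p, are the parental types, so the F1 was z + + / + l p.
The two rarest classes, z l + and + + p, are the double crossovers. Comparing them with the parentals, only the l allele has switched, so l is the middle locus and the order is p – l – z.
Crossovers in the p–l interval produce the single-crossover classes z + p and + l + (26 + 20 = 46) plus the double crossovers (9).
RF(p–l) = (46 + 9) / 856 = 55/856 = 0.0643 → 6.4 centimorgans.

6.4 centimorgans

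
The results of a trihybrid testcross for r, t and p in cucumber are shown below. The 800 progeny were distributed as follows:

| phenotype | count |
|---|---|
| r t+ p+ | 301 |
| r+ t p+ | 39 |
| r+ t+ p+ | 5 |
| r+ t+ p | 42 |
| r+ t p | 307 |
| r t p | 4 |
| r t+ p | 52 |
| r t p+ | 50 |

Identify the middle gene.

r

The two most frequent reciprocal classes, r+ t p and r t+ p+, are the parental types, so the F1 was r+ t p / r t+ p+.
The two rarest classes, r t p and r+ t+ p+, are the double crossovers. Comparing them with the parentals, only the r allele has switched, so r is the middle locus and the order is t – r – p.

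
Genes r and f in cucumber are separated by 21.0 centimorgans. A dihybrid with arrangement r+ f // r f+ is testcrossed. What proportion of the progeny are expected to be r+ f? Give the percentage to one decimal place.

A map distance of 21.0 centimorgans corresponds to a recombination frequency of 0.210.
The F1 is r+ f / r f+, so r+ f is a parental gamete class with expected frequency (1 − r)/2 = 0.790/2 = 0.3950.
That is 0.3950 = 39.5% of the progeny.

39.5%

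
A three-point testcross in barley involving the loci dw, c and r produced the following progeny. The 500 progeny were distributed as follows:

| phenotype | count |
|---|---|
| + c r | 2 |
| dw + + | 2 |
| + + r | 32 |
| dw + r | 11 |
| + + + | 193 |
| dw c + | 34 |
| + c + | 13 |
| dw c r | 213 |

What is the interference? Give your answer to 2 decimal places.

-0.02

The two most frequent reciprocal classes, + + + and dw c r, are the parental types, so the F1 was + + + / dw c r.
The two rarest classes, dw + + and + c r, are the double crossovers. Comparing them with the parentals, only the dw allele has switched, so dw is the middle locus and the order is r – dw – c.
r–dw: (66 + 4)/500 = 0.1400; dw–c: (24 + 4)/500 = 0.0560.
Expected DCO frequency = 0.1400 × 0.0560 ≈ 0.00784; observed = 4/500 ≈ 0.00800.
Coefficient of coincidence = 0.00800/0.00784 ≈ 1.02; interference = 1 − 1.02 = -0.02.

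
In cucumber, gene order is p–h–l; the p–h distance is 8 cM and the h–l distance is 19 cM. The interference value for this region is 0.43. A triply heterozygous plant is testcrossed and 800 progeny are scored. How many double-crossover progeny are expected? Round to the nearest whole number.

7

Map distances give recombination frequencies of 0.080 and 0.190 for the two intervals.
With interference 0.43 (so coincidence = 0.57), expected double-crossover frequency = 0.080 × 0.190 × 0.57 = 0.00866.
Expected number = 0.00866 × 800 = 6.93 ≈ 7.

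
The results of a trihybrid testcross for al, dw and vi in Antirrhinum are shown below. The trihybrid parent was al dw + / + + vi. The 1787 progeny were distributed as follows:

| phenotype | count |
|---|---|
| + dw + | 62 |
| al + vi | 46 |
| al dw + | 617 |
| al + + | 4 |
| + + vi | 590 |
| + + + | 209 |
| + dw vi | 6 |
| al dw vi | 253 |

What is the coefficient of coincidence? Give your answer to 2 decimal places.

The two rarest classes, al + + and + dw vi, are the double crossovers. Comparing them with the parentals, only the dw allele has switched, so dw is the middle locus and the order is vi – dw – al.
vi–dw: (462 + 10)/1787 = 0.2641; dw–al: (108 + 10)/1787 = 0.0660.
Expected DCO frequency = 0.2641 × 0.0660 ≈ 0.01743; observed = 10/1787 ≈ 0.00560.
Coefficient of coincidence = 0.00560/0.01743 ≈ 0.32.

0.32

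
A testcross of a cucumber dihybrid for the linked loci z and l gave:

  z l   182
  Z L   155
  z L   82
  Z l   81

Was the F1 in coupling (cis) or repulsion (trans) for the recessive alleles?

The two most frequent classes are Z L (155) and z l (182); these are the parental (non-recombinant) types.
So the F1 carried Z L on one chromosome and z l on the other — the recessive alleles are on the same chromosome (cis / coupling).

cis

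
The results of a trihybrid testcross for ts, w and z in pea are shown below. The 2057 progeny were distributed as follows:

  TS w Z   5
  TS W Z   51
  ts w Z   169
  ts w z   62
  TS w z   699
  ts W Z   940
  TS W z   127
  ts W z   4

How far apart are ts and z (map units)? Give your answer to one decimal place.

5.9 map units

The two most frequent reciprocal classes, ts W Z and TS w z, are the parental types, so the F1 was ts W Z / TS w z.
The two rarest classes, ts W z and TS w Z, are the double crossovers. Comparing them with the parentals, only the z allele has switched, so z is the middle locus and the order is w – z – ts.
Crossovers in the z–ts interval produce the single-crossover classes TS W Z and ts w z (51 + 62 = 113) plus the double crossovers (9).
RF(z–ts) = (113 + 9) / 2057 = 122/2057 = 0.0593 → 5.9 map units.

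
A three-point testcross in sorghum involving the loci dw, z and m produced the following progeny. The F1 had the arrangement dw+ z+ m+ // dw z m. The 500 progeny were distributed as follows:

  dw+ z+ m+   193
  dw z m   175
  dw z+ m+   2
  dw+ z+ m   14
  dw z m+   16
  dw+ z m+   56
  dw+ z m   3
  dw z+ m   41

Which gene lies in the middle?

dw

The two rarest classes, dw z+ m+ and dw+ z m, are the double crossovers. Comparing them with the parentals, only the dw allele has switched, so dw is the middle locus and the order is m – dw – z.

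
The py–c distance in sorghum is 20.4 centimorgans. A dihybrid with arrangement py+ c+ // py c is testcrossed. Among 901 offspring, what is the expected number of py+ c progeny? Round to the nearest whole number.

92

A map distance of 20.4 centimorgans corresponds to a recombination frequency of 0.204.
The F1 is py+ c+ / py c, so py+ c is a recombinant gamete class with expected frequency r/2 = 0.204/2 = 0.1020.
Expected number = 0.1020 × 901 = 91.90 ≈ 92.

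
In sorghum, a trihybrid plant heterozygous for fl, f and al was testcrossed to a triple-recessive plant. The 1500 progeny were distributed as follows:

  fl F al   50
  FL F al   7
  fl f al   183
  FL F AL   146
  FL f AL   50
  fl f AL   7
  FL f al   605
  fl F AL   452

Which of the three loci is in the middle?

The two most frequent reciprocal classes, fl F AL and FL f al, are the parental types, so the F1 was fl F AL / FL f al.
The two rarest classes, fl f AL and FL F al, are the double crossovers. Comparing them with the parentals, only the f allele has switched, so f is the middle locus and the order is al – f – fl.

f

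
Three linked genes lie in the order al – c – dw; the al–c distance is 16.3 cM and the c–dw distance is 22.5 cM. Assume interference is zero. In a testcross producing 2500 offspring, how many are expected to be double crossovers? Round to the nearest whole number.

92

Map distances give recombination frequencies of 0.163 and 0.225 for the two intervals.
With no interference, expected double-crossover frequency = 0.163 × 0.225 = 0.03667.
Expected number = 0.03667 × 2500 = 91.69 ≈ 92.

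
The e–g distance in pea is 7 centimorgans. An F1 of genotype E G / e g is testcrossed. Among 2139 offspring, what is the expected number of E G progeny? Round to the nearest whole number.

A map distance of 7 centimorgans corresponds to a recombination frequency of 0.070.
The F1 is E G / e g, so E G is a parental gamete class with expected frequency (1 − r)/2 = 0.930/2 = 0.4650.
Expected number = 0.4650 × 2139 = 994.63 ≈ 995.

995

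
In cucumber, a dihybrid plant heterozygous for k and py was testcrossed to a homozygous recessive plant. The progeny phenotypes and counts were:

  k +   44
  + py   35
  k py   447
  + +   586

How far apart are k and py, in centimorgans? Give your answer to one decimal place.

7.1 centimorgans

The two most frequent classes, + + (586) and k py (447), are the parental types, so the F1 was + + / k py.
The recombinant classes are + py and k +: 35 + 44 = 79.
Recombination frequency = 79/1112 = 0.0710 ≈ 7.1%, i.e. 7.1 centimorgans.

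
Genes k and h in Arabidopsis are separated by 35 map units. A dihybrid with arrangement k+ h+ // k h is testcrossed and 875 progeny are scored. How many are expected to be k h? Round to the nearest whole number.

A map distance of 35 map units corresponds to a recombination frequency of 0.350.
The F1 is k+ h+ / k h, so k h is a parental gamete class with expected frequency (1 − r)/2 = 0.650/2 = 0.3250.
Expected number = 0.3250 × 875 = 284.38 ≈ 284.

284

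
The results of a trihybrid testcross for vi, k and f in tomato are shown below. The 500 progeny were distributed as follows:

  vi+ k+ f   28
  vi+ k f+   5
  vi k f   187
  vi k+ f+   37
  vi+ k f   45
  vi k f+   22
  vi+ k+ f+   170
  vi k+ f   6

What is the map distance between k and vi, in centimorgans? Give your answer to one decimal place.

The two most frequent reciprocal classes, vi+ k+ f+ and vi k f, are the parental types, so the F1 was vi+ k+ f+ / vi k f.
The two rarest classes, vi+ k f+ and vi k+ f, are the double crossovers. Comparing them with the parentals, only the k allele has switched, so k is the middle locus and the order is vi – k – f.
Crossovers in the vi–k interval produce the single-crossover classes vi k+ f+ and vi+ k f (37 + 45 = 82) plus the double crossovers (11).
RF(vi–k) = (82 + 11) / 500 = 93/500 = 0.1860 → 18.6 centimorgans.

18.6 centimorgans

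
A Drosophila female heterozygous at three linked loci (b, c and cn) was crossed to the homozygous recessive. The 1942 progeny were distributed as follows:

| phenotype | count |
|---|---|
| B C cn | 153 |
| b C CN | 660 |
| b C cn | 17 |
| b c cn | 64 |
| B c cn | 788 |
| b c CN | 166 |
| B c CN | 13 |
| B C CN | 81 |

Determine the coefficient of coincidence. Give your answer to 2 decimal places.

0.95

The two most frequent reciprocal classes, B c cn and b C CN, are the parental types, so the F1 was B c cn / b C CN.
The two rarest classes, B c CN and b C cn, are the double crossovers. Comparing them with the parentals, only the cn allele has switched, so cn is the middle locus and the order is c – cn – b.
c–cn: (319 + 30)/1942 = 0.1797; cn–b: (145 + 30)/1942 = 0.0901.
Expected DCO frequency = 0.1797 × 0.0901 ≈ 0.01619; observed = 30/1942 ≈ 0.01545.
Coefficient of coincidence = 0.01545/0.01619 ≈ 0.95.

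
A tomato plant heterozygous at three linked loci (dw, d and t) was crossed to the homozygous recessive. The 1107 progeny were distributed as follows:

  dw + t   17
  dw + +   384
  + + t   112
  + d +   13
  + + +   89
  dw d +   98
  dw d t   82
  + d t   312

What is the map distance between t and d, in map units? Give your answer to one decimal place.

21.7 map units

The two most frequent reciprocal classes, + d t and dw + +, are the parental types, so the F1 was + d t / dw + +.
The two rarest classes, + d + and dw + t, are the double crossovers. Comparing them with the parentals, only the t allele has switched, so t is the middle locus and the order is dw – t – d.
Crossovers in the t–d interval produce the single-crossover classes + + t and dw d + (112 + 98 = 210) plus the double crossovers (30).
RF(t–d) = (210 + 30) / 1107 = 240/1107 = 0.2168 → 21.7 map units.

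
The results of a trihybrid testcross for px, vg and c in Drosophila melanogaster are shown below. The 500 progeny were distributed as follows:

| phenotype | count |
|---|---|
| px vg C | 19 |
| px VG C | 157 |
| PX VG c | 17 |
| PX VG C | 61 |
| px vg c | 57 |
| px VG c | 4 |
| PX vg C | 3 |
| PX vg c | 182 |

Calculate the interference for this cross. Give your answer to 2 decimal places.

0.35

The two most frequent reciprocal classes, px VG C and PX vg c, are the parental types, so the F1 was px VG C / PX vg c.
The two rarest classes, px VG c and PX vg C, are the double crossovers. Comparing them with the parentals, only the c allele has switched, so c is the middle locus and the order is vg – c – px.
vg–c: (36 + 7)/500 = 0.0860; c–px: (118 + 7)/500 = 0.2500.
Expected DCO frequency = 0.0860 × 0.2500 ≈ 0.02150; observed = 7/500 ≈ 0.01400.
Coefficient of coincidence = 0.01400/0.02150 ≈ 0.65; interference = 1 − 0.65 = 0.35.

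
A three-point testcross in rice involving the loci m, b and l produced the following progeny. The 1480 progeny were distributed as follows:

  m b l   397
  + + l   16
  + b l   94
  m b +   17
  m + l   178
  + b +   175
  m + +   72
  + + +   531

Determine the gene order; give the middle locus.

l

The two most frequent reciprocal classes, m b l and + + +, are the parental types, so the F1 was m b l / + + +.
The two rarest classes, m b + and + + l, are the double crossovers. Comparing them with the parentals, only the l allele has switched, so l is the middle locus and the order is m – l – b.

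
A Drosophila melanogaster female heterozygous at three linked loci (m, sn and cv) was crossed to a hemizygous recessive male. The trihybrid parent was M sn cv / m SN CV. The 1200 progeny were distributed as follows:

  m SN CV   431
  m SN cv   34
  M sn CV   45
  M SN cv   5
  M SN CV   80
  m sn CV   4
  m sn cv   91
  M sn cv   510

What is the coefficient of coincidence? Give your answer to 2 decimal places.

The two rarest classes, M SN cv and m sn CV, are the double crossovers. Comparing them with the parentals, only the sn allele has switched, so sn is the middle locus and the order is m – sn – cv.
m–sn: (171 + 9)/1200 = 0.1500; sn–cv: (79 + 9)/1200 = 0.0733.
Expected DCO frequency = 0.1500 × 0.0733 ≈ 0.01099; observed = 9/1200 ≈ 0.00750.
Coefficient of coincidence = 0.00750/0.01099 ≈ 0.68.

0.68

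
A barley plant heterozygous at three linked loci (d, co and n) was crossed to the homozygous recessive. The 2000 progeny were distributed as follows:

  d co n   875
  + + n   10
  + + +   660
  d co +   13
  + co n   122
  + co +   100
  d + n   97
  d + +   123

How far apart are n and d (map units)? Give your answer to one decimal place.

The two most frequent reciprocal classes, d co n and + + +, are the parental types, so the F1 was d co n / + + +.
The two rarest classes, d co + and + + n, are the double crossovers. Comparing them with the parentals, only the n allele has switched, so n is the middle locus and the order is co – n – d.
Crossovers in the n–d interval produce the single-crossover classes + co n and d + + (122 + 123 = 245) plus the double crossovers (23).
RF(n–d) = (245 + 23) / 2000 = 268/2000 = 0.1340 → 13.4 map units.

13.4 map units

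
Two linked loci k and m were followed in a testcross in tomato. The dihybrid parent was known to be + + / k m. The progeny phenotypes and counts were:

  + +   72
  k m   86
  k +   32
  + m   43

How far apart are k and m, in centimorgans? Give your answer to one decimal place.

The recombinant classes are + m and k +: 43 + 32 = 75.
Recombination frequency = 75/233 = 0.3219 ≈ 32.2%, i.e. 32.2 centimorgans.

32.2 centimorgans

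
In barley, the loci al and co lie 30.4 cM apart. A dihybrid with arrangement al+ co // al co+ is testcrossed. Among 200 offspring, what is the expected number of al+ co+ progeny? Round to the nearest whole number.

A map distance of 30.4 cM corresponds to a recombination frequency of 0.304.
The F1 is al+ co / al co+, so al+ co+ is a recombinant gamete class with expected frequency r/2 = 0.304/2 = 0.1520.
Expected number = 0.1520 × 200 = 30.40 ≈ 30.

30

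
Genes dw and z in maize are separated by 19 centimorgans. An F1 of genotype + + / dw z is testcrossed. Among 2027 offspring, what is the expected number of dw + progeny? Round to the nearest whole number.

A map distance of 19 centimorgans corresponds to a recombination frequency of 0.190.
The F1 is + + / dw z, so dw + is a recombinant gamete class with expected frequency r/2 = 0.190/2 = 0.0950.
Expected number = 0.0950 × 2027 = 192.56 ≈ 193.

193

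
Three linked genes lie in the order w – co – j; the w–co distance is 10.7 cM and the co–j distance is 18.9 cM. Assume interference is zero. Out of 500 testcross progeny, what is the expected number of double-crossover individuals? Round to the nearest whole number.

10

Map distances give recombination frequencies of 0.107 and 0.189 for the two intervals.
With no interference, expected double-crossover frequency = 0.107 × 0.189 = 0.02022.
Expected number = 0.02022 × 500 = 10.11 ≈ 10.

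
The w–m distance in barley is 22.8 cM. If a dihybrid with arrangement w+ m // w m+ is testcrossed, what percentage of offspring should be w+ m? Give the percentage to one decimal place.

A map distance of 22.8 cM corresponds to a recombination frequency of 0.228.
The F1 is w+ m / w m+, so w+ m is a parental gamete class with expected frequency (1 − r)/2 = 0.772/2 = 0.3860.
That is 0.3860 = 38.6% of the progeny.

38.6%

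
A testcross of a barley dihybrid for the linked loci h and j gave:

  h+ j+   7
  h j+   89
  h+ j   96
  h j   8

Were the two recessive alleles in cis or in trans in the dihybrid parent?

trans

The two most frequent classes are h+ j (96) and h j+ (89); these are the parental (non-recombinant) types.
So the F1 carried h+ j on one chromosome and h j+ on the other — the recessive alleles are on opposite chromosomes (trans / repulsion).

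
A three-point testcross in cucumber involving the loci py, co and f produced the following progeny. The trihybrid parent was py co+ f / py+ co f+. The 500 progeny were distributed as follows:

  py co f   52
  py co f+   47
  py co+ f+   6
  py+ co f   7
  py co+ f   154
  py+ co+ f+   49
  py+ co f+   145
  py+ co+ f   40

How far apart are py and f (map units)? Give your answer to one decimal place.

20.0 map units

The two rarest classes, py co+ f+ and py+ co f, are the double crossovers. Comparing them with the parentals, only the f allele has switched, so f is the middle locus and the order is py – f – co.
Crossovers in the py–f interval produce the single-crossover classes py+ co+ f and py co f+ (40 + 47 = 87) plus the double crossovers (13).
RF(py–f) = (87 + 13) / 500 = 100/500 = 0.2000 → 20.0 map units.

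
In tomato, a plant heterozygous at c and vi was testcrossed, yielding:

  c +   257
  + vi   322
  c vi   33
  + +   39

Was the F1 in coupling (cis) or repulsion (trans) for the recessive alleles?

trans

The two most frequent classes are + vi (322) and c + (257); these are the parental (non-recombinant) types.
So the F1 carried + vi on one chromosome and c + on the other — the recessive alleles are on opposite chromosomes (trans / repulsion).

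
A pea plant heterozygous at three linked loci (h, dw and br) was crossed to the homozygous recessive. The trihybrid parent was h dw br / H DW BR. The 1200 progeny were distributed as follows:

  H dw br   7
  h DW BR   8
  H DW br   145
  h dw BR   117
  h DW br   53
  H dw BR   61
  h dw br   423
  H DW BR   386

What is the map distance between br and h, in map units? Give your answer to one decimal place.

23.1 map units

The two rarest classes, H dw br and h DW BR, are the double crossovers. Comparing them with the parentals, only the h allele has switched, so h is the middle locus and the order is dw – h – br.
Crossovers in the h–br interval produce the single-crossover classes h dw BR and H DW br (117 + 145 = 262) plus the double crossovers (15).
RF(h–br) = (262 + 15) / 1200 = 277/1200 = 0.2308 → 23.1 map units.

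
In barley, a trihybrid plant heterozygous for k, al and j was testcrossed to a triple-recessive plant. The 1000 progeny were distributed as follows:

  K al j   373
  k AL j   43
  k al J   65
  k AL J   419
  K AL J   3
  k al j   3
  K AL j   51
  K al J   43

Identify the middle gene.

The two most frequent reciprocal classes, k AL J and K al j, are the parental types, so the F1 was k AL J / K al j.
The two rarest classes, K AL J and k al j, are the double crossovers. Comparing them with the parentals, only the k allele has switched, so k is the middle locus and the order is j – k – al.

k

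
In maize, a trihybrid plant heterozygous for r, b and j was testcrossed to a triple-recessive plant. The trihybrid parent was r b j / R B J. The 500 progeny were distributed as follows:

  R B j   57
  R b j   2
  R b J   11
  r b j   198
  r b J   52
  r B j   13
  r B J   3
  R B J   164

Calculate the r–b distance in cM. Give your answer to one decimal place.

The two rarest classes, R b j and r B J, are the double crossovers. Comparing them with the parentals, only the r allele has switched, so r is the middle locus and the order is j – r – b.
Crossovers in the r–b interval produce the single-crossover classes r B j and R b J (13 + 11 = 24) plus the double crossovers (5).
RF(r–b) = (24 + 5) / 500 = 29/500 = 0.0580 → 5.8 cM.

5.8 cM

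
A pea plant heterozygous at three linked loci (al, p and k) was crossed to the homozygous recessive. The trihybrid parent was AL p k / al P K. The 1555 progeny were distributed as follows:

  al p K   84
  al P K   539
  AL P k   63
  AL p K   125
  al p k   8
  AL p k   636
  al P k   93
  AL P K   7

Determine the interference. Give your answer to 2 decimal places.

0.38

The two rarest classes, al p k and AL P K, are the double crossovers. Comparing them with the parentals, only the al allele has switched, so al is the middle locus and the order is k – al – p.
k–al: (218 + 15)/1555 = 0.1498; al–p: (147 + 15)/1555 = 0.1042.
Expected DCO frequency = 0.1498 × 0.1042 ≈ 0.01561; observed = 15/1555 ≈ 0.00965.
Coefficient of coincidence = 0.00965/0.01561 ≈ 0.62; interference = 1 − 0.62 = 0.38.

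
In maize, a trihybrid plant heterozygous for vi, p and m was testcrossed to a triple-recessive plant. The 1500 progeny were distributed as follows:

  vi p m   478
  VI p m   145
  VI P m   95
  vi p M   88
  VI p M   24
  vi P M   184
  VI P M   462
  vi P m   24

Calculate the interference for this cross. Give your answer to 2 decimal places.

The two most frequent reciprocal classes, vi p m and VI P M, are the parental types, so the F1 was vi p m / VI P M.
The two rarest classes, vi P m and VI p M, are the double crossovers. Comparing them with the parentals, only the p allele has switched, so p is the middle locus and the order is m – p – vi.
m–p: (183 + 48)/1500 = 0.1540; p–vi: (329 + 48)/1500 = 0.2513.
Expected DCO frequency = 0.1540 × 0.2513 ≈ 0.03870; observed = 48/1500 ≈ 0.03200.
Coefficient of coincidence = 0.03200/0.03870 ≈ 0.83; interference = 1 − 0.83 = 0.17.

0.17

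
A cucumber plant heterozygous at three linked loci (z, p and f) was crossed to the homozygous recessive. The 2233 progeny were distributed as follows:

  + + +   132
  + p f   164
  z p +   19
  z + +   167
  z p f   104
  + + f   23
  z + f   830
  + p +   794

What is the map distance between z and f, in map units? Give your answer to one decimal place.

16.7 map units

The two most frequent reciprocal classes, z + f and + p +, are the parental types, so the F1 was z + f / + p +.
The two rarest classes, + + f and z p +, are the double crossovers. Comparing them with the parentals, only the z allele has switched, so z is the middle locus and the order is f – z – p.
Crossovers in the f–z interval produce the single-crossover classes z + + and + p f (167 + 164 = 331) plus the double crossovers (42).
RF(f–z) = (331 + 42) / 2233 = 373/2233 = 0.1670 → 16.7 map units.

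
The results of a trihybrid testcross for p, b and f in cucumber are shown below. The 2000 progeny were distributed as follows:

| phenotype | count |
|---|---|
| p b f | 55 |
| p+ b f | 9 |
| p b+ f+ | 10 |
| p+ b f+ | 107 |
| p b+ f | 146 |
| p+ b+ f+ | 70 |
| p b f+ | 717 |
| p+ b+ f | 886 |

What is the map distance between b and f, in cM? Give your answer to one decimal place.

7.2 cM

The two most frequent reciprocal classes, p b f+ and p+ b+ f, are the parental types, so the F1 was p b f+ / p+ b+ f.
The two rarest classes, p b+ f+ and p+ b f, are the double crossovers. Comparing them with the parentals, only the b allele has switched, so b is the middle locus and the order is p – b – f.
Crossovers in the b–f interval produce the single-crossover classes p b f and p+ b+ f+ (55 + 70 = 125) plus the double crossovers (19).
RF(b–f) = (125 + 19) / 2000 = 144/2000 = 0.0720 → 7.2 cM.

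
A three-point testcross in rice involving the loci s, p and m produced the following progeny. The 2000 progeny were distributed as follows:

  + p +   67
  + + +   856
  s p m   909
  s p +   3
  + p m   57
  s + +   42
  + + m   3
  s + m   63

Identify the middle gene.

m

The two most frequent reciprocal classes, s p m and + + +, are the parental types, so the F1 was s p m / + + +.
The two rarest classes, s p + and + + m, are the double crossovers. Comparing them with the parentals, only the m allele has switched, so m is the middle locus and the order is p – m – s.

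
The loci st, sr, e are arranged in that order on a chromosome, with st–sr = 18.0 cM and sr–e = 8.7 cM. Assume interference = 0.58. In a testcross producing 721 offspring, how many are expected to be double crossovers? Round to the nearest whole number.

5

Map distances give recombination frequencies of 0.180 and 0.087 for the two intervals.
With interference 0.58 (so coincidence = 0.42), expected double-crossover frequency = 0.180 × 0.087 × 0.42 = 0.00658.
Expected number = 0.00658 × 721 = 4.74 ≈ 5.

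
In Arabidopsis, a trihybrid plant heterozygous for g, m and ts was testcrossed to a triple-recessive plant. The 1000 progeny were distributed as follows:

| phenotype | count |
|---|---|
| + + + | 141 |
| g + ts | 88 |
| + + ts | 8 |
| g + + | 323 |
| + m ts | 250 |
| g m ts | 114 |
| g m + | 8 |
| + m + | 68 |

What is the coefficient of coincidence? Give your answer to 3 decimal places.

The two most frequent reciprocal classes, g + + and + m ts, are the parental types, so the F1 was g + + / + m ts.
The two rarest classes, g m + and + + ts, are the double crossovers. Comparing them with the parentals, only the m allele has switched, so m is the middle locus and the order is ts – m – g.
ts–m: (156 + 16)/1000 = 0.1720; m–g: (255 + 16)/1000 = 0.2710.
Expected DCO frequency = 0.1720 × 0.2710 ≈ 0.04661; observed = 16/1000 ≈ 0.01600.
Coefficient of coincidence = 0.01600/0.04661 ≈ 0.343.

0.343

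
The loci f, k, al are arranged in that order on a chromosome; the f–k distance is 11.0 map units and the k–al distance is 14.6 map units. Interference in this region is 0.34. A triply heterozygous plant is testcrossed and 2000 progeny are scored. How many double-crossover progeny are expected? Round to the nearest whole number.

Map distances give recombination frequencies of 0.110 and 0.146 for the two intervals.
With interference 0.34 (so coincidence = 0.66), expected double-crossover frequency = 0.110 × 0.146 × 0.66 = 0.01060.
Expected number = 0.01060 × 2000 = 21.20 ≈ 21.

21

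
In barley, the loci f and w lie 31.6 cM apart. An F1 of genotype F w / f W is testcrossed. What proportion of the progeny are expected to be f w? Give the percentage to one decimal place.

15.8%

A map distance of 31.6 cM corresponds to a recombination frequency of 0.316.
The F1 is F w / f W, so f w is a recombinant gamete class with expected frequency r/2 = 0.316/2 = 0.1580.
That is 0.1580 = 15.8% of the progeny.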